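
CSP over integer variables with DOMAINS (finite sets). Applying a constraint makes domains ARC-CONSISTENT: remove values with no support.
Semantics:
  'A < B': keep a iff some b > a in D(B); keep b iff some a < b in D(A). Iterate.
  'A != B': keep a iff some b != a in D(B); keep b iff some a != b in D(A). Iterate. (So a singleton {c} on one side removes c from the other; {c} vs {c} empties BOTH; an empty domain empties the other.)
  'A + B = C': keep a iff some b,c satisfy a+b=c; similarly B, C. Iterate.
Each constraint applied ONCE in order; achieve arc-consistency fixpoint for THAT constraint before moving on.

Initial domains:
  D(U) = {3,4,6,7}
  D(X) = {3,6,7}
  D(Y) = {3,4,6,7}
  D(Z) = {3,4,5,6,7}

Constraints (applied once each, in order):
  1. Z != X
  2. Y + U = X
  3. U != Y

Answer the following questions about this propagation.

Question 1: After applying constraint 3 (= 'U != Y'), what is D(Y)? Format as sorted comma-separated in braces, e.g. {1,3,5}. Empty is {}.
Answer: {3,4}

Derivation:
Constraint 1 (Z != X) on D(Z)={3,4,5,6,7} D(X)={3,6,7}: no change
Constraint 2 (Y + U = X) on D(Y)={3,4,6,7} D(U)={3,4,6,7} D(X)={3,6,7}: Y {3,4,6,7}->{3,4}; U {3,4,6,7}->{3,4}; X {3,6,7}->{6,7}
Constraint 3 (U != Y) on D(U)={3,4} D(Y)={3,4}: no change
So after constraint 3: D(Y) = {3,4}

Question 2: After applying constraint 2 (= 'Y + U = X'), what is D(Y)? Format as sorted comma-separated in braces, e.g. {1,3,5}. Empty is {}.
Answer: {3,4}

Derivation:
Constraint 1 (Z != X) on D(Z)={3,4,5,6,7} D(X)={3,6,7}: no change
Constraint 2 (Y + U = X) on D(Y)={3,4,6,7} D(U)={3,4,6,7} D(X)={3,6,7}: Y {3,4,6,7}->{3,4}; U {3,4,6,7}->{3,4}; X {3,6,7}->{6,7}
So after constraint 2: D(Y) = {3,4}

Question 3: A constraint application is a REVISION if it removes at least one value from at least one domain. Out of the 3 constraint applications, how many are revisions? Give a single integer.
Constraint 1 (Z != X) on D(Z)={3,4,5,6,7} D(X)={3,6,7}: no change => not a revision
Constraint 2 (Y + U = X) on D(Y)={3,4,6,7} D(U)={3,4,6,7} D(X)={3,6,7}: Y {3,4,6,7}->{3,4}; U {3,4,6,7}->{3,4}; X {3,6,7}->{6,7} => REVISION
Constraint 3 (U != Y) on D(U)={3,4} D(Y)={3,4}: no change => not a revision
Total revisions = 1

Answer: 1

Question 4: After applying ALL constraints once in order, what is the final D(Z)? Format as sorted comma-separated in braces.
Answer: {3,4,5,6,7}

Derivation:
Constraint 1 (Z != X) on D(Z)={3,4,5,6,7} D(X)={3,6,7}: no change
Constraint 2 (Y + U = X) on D(Y)={3,4,6,7} D(U)={3,4,6,7} D(X)={3,6,7}: Y {3,4,6,7}->{3,4}; U {3,4,6,7}->{3,4}; X {3,6,7}->{6,7}
Constraint 3 (U != Y) on D(U)={3,4} D(Y)={3,4}: no change
So after all 3 constraints: D(Z) = {3,4,5,6,7}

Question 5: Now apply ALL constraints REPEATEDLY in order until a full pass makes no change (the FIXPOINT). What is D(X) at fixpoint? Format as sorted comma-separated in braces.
Answer: {6,7}

Derivation:
pass 0 (initial): D(X)={3,6,7}
pass 1: U {3,4,6,7}->{3,4}; X {3,6,7}->{6,7}; Y {3,4,6,7}->{3,4}
pass 2: no change
Fixpoint after 2 passes: D(X) = {6,7}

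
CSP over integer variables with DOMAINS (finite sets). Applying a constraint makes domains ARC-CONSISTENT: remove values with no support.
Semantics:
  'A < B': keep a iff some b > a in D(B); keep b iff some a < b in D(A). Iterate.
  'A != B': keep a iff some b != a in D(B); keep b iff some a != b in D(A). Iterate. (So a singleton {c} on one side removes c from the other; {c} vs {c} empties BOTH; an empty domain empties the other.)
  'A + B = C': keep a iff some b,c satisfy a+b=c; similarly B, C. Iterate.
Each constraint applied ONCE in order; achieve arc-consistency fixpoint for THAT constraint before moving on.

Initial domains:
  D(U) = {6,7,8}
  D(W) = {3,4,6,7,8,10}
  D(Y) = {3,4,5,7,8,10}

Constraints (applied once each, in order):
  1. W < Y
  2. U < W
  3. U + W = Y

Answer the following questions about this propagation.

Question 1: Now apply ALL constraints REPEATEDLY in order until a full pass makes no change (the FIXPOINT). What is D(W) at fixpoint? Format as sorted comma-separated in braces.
Answer: {}

Derivation:
pass 0 (initial): D(W)={3,4,6,7,8,10}
pass 1: U {6,7,8}->{}; W {3,4,6,7,8,10}->{}; Y {3,4,5,7,8,10}->{}
pass 2: no change
Fixpoint after 2 passes: D(W) = {}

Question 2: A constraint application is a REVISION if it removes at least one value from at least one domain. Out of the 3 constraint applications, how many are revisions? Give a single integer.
Answer: 3

Derivation:
Constraint 1 (W < Y) on D(W)={3,4,6,7,8,10} D(Y)={3,4,5,7,8,10}: W {3,4,6,7,8,10}->{3,4,6,7,8}; Y {3,4,5,7,8,10}->{4,5,7,8,10} => REVISION
Constraint 2 (U < W) on D(U)={6,7,8} D(W)={3,4,6,7,8}: U {6,7,8}->{6,7}; W {3,4,6,7,8}->{7,8} => REVISION
Constraint 3 (U + W = Y) on D(U)={6,7} D(W)={7,8} D(Y)={4,5,7,8,10}: U {6,7}->{}; W {7,8}->{}; Y {4,5,7,8,10}->{} => REVISION
Total revisions = 3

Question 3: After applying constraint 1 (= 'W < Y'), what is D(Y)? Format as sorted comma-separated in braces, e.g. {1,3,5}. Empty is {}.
Answer: {4,5,7,8,10}

Derivation:
Constraint 1 (W < Y) on D(W)={3,4,6,7,8,10} D(Y)={3,4,5,7,8,10}: W {3,4,6,7,8,10}->{3,4,6,7,8}; Y {3,4,5,7,8,10}->{4,5,7,8,10}
So after constraint 1: D(Y) = {4,5,7,8,10}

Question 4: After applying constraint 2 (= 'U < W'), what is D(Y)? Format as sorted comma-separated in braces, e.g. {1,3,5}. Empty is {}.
Constraint 1 (W < Y) on D(W)={3,4,6,7,8,10} D(Y)={3,4,5,7,8,10}: W {3,4,6,7,8,10}->{3,4,6,7,8}; Y {3,4,5,7,8,10}->{4,5,7,8,10}
Constraint 2 (U < W) on D(U)={6,7,8} D(W)={3,4,6,7,8}: U {6,7,8}->{6,7}; W {3,4,6,7,8}->{7,8}
So after constraint 2: D(Y) = {4,5,7,8,10}

Answer: {4,5,7,8,10}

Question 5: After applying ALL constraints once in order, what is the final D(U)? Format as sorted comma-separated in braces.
Constraint 1 (W < Y) on D(W)={3,4,6,7,8,10} D(Y)={3,4,5,7,8,10}: W {3,4,6,7,8,10}->{3,4,6,7,8}; Y {3,4,5,7,8,10}->{4,5,7,8,10}
Constraint 2 (U < W) on D(U)={6,7,8} D(W)={3,4,6,7,8}: U {6,7,8}->{6,7}; W {3,4,6,7,8}->{7,8}
Constraint 3 (U + W = Y) on D(U)={6,7} D(W)={7,8} D(Y)={4,5,7,8,10}: U {6,7}->{}; W {7,8}->{}; Y {4,5,7,8,10}->{}
So after all 3 constraints: D(U) = {}

Answer: {}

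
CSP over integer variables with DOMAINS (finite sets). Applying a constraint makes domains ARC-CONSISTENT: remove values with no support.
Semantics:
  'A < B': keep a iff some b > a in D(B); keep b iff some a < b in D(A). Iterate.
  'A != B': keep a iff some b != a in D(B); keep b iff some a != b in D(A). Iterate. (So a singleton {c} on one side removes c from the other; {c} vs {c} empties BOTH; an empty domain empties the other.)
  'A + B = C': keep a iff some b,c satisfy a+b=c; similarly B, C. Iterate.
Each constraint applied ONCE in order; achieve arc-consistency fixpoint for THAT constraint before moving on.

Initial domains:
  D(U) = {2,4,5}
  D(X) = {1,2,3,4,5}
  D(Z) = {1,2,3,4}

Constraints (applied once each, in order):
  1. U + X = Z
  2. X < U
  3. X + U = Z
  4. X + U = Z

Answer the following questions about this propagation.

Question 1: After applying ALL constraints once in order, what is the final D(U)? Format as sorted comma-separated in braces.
Answer: {2}

Derivation:
Constraint 1 (U + X = Z) on D(U)={2,4,5} D(X)={1,2,3,4,5} D(Z)={1,2,3,4}: U {2,4,5}->{2}; X {1,2,3,4,5}->{1,2}; Z {1,2,3,4}->{3,4}
Constraint 2 (X < U) on D(X)={1,2} D(U)={2}: X {1,2}->{1}
Constraint 3 (X + U = Z) on D(X)={1} D(U)={2} D(Z)={3,4}: Z {3,4}->{3}
Constraint 4 (X + U = Z) on D(X)={1} D(U)={2} D(Z)={3}: no change
So after all 4 constraints: D(U) = {2}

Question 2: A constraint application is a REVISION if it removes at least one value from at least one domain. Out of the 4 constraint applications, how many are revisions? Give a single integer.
Constraint 1 (U + X = Z) on D(U)={2,4,5} D(X)={1,2,3,4,5} D(Z)={1,2,3,4}: U {2,4,5}->{2}; X {1,2,3,4,5}->{1,2}; Z {1,2,3,4}->{3,4} => REVISION
Constraint 2 (X < U) on D(X)={1,2} D(U)={2}: X {1,2}->{1} => REVISION
Constraint 3 (X + U = Z) on D(X)={1} D(U)={2} D(Z)={3,4}: Z {3,4}->{3} => REVISION
Constraint 4 (X + U = Z) on D(X)={1} D(U)={2} D(Z)={3}: no change => not a revision
Total revisions = 3

Answer: 3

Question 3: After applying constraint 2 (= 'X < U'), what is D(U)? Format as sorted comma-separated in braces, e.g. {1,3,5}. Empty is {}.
Constraint 1 (U + X = Z) on D(U)={2,4,5} D(X)={1,2,3,4,5} D(Z)={1,2,3,4}: U {2,4,5}->{2}; X {1,2,3,4,5}->{1,2}; Z {1,2,3,4}->{3,4}
Constraint 2 (X < U) on D(X)={1,2} D(U)={2}: X {1,2}->{1}
So after constraint 2: D(U) = {2}

Answer: {2}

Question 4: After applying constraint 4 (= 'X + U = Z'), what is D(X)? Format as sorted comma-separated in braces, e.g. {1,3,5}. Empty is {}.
Answer: {1}

Derivation:
Constraint 1 (U + X = Z) on D(U)={2,4,5} D(X)={1,2,3,4,5} D(Z)={1,2,3,4}: U {2,4,5}->{2}; X {1,2,3,4,5}->{1,2}; Z {1,2,3,4}->{3,4}
Constraint 2 (X < U) on D(X)={1,2} D(U)={2}: X {1,2}->{1}
Constraint 3 (X + U = Z) on D(X)={1} D(U)={2} D(Z)={3,4}: Z {3,4}->{3}
Constraint 4 (X + U = Z) on D(X)={1} D(U)={2} D(Z)={3}: no change
So after constraint 4: D(X) = {1}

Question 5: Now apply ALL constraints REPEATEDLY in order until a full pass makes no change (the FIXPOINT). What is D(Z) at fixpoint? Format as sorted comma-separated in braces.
Answer: {3}

Derivation:
pass 0 (initial): D(Z)={1,2,3,4}
pass 1: U {2,4,5}->{2}; X {1,2,3,4,5}->{1}; Z {1,2,3,4}->{3}
pass 2: no change
Fixpoint after 2 passes: D(Z) = {3}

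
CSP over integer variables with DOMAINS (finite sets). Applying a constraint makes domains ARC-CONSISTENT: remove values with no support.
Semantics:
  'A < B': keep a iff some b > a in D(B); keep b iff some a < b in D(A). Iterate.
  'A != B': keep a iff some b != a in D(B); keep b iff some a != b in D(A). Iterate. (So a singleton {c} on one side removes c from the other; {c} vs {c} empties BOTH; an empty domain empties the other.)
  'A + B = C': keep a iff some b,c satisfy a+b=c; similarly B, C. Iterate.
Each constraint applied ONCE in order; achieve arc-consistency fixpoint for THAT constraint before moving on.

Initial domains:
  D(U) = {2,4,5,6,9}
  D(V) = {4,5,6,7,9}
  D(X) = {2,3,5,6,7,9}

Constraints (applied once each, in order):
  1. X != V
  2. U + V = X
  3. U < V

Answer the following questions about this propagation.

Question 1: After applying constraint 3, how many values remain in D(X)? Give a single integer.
Constraint 1 (X != V) on D(X)={2,3,5,6,7,9} D(V)={4,5,6,7,9}: no change
Constraint 2 (U + V = X) on D(U)={2,4,5,6,9} D(V)={4,5,6,7,9} D(X)={2,3,5,6,7,9}: U {2,4,5,6,9}->{2,4,5}; V {4,5,6,7,9}->{4,5,7}; X {2,3,5,6,7,9}->{6,7,9}
Constraint 3 (U < V) on D(U)={2,4,5} D(V)={4,5,7}: no change
So after constraint 3: D(X)={6,7,9}, size = 3

Answer: 3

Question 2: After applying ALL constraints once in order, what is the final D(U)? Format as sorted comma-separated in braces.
Answer: {2,4,5}

Derivation:
Constraint 1 (X != V) on D(X)={2,3,5,6,7,9} D(V)={4,5,6,7,9}: no change
Constraint 2 (U + V = X) on D(U)={2,4,5,6,9} D(V)={4,5,6,7,9} D(X)={2,3,5,6,7,9}: U {2,4,5,6,9}->{2,4,5}; V {4,5,6,7,9}->{4,5,7}; X {2,3,5,6,7,9}->{6,7,9}
Constraint 3 (U < V) on D(U)={2,4,5} D(V)={4,5,7}: no change
So after all 3 constraints: D(U) = {2,4,5}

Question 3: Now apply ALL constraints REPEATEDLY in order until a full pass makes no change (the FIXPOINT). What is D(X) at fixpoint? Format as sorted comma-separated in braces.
pass 0 (initial): D(X)={2,3,5,6,7,9}
pass 1: U {2,4,5,6,9}->{2,4,5}; V {4,5,6,7,9}->{4,5,7}; X {2,3,5,6,7,9}->{6,7,9}
pass 2: no change
Fixpoint after 2 passes: D(X) = {6,7,9}

Answer: {6,7,9}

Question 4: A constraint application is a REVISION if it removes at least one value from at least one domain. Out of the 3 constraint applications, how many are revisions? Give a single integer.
Constraint 1 (X != V) on D(X)={2,3,5,6,7,9} D(V)={4,5,6,7,9}: no change => not a revision
Constraint 2 (U + V = X) on D(U)={2,4,5,6,9} D(V)={4,5,6,7,9} D(X)={2,3,5,6,7,9}: U {2,4,5,6,9}->{2,4,5}; V {4,5,6,7,9}->{4,5,7}; X {2,3,5,6,7,9}->{6,7,9} => REVISION
Constraint 3 (U < V) on D(U)={2,4,5} D(V)={4,5,7}: no change => not a revision
Total revisions = 1

Answer: 1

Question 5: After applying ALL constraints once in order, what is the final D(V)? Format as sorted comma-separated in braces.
Answer: {4,5,7}

Derivation:
Constraint 1 (X != V) on D(X)={2,3,5,6,7,9} D(V)={4,5,6,7,9}: no change
Constraint 2 (U + V = X) on D(U)={2,4,5,6,9} D(V)={4,5,6,7,9} D(X)={2,3,5,6,7,9}: U {2,4,5,6,9}->{2,4,5}; V {4,5,6,7,9}->{4,5,7}; X {2,3,5,6,7,9}->{6,7,9}
Constraint 3 (U < V) on D(U)={2,4,5} D(V)={4,5,7}: no change
So after all 3 constraints: D(V) = {4,5,7}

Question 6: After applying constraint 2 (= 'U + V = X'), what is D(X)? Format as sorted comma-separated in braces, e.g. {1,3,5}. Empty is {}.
Answer: {6,7,9}

Derivation:
Constraint 1 (X != V) on D(X)={2,3,5,6,7,9} D(V)={4,5,6,7,9}: no change
Constraint 2 (U + V = X) on D(U)={2,4,5,6,9} D(V)={4,5,6,7,9} D(X)={2,3,5,6,7,9}: U {2,4,5,6,9}->{2,4,5}; V {4,5,6,7,9}->{4,5,7}; X {2,3,5,6,7,9}->{6,7,9}
So after constraint 2: D(X) = {6,7,9}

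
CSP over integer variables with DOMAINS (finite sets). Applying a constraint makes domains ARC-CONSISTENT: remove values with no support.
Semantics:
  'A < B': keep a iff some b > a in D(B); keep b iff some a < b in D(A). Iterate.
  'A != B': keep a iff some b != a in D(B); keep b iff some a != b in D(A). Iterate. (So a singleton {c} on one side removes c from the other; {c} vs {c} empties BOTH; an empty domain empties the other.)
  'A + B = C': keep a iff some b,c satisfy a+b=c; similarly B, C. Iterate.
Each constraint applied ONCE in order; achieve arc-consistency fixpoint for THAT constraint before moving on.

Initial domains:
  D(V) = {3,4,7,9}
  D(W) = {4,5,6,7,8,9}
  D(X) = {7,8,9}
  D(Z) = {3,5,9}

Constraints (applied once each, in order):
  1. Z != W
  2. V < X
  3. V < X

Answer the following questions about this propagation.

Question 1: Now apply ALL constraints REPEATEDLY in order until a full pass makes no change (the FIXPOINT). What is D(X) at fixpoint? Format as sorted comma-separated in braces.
Answer: {7,8,9}

Derivation:
pass 0 (initial): D(X)={7,8,9}
pass 1: V {3,4,7,9}->{3,4,7}
pass 2: no change
Fixpoint after 2 passes: D(X) = {7,8,9}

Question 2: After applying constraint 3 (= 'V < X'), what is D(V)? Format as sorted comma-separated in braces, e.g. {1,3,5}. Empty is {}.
Constraint 1 (Z != W) on D(Z)={3,5,9} D(W)={4,5,6,7,8,9}: no change
Constraint 2 (V < X) on D(V)={3,4,7,9} D(X)={7,8,9}: V {3,4,7,9}->{3,4,7}
Constraint 3 (V < X) on D(V)={3,4,7} D(X)={7,8,9}: no change
So after constraint 3: D(V) = {3,4,7}

Answer: {3,4,7}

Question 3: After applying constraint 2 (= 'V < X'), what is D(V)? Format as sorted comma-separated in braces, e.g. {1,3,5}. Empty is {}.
Answer: {3,4,7}

Derivation:
Constraint 1 (Z != W) on D(Z)={3,5,9} D(W)={4,5,6,7,8,9}: no change
Constraint 2 (V < X) on D(V)={3,4,7,9} D(X)={7,8,9}: V {3,4,7,9}->{3,4,7}
So after constraint 2: D(V) = {3,4,7}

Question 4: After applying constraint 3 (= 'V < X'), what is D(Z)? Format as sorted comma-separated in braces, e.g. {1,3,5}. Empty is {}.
Answer: {3,5,9}

Derivation:
Constraint 1 (Z != W) on D(Z)={3,5,9} D(W)={4,5,6,7,8,9}: no change
Constraint 2 (V < X) on D(V)={3,4,7,9} D(X)={7,8,9}: V {3,4,7,9}->{3,4,7}
Constraint 3 (V < X) on D(V)={3,4,7} D(X)={7,8,9}: no change
So after constraint 3: D(Z) = {3,5,9}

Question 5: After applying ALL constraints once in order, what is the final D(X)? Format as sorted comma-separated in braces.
Constraint 1 (Z != W) on D(Z)={3,5,9} D(W)={4,5,6,7,8,9}: no change
Constraint 2 (V < X) on D(V)={3,4,7,9} D(X)={7,8,9}: V {3,4,7,9}->{3,4,7}
Constraint 3 (V < X) on D(V)={3,4,7} D(X)={7,8,9}: no change
So after all 3 constraints: D(X) = {7,8,9}

Answer: {7,8,9}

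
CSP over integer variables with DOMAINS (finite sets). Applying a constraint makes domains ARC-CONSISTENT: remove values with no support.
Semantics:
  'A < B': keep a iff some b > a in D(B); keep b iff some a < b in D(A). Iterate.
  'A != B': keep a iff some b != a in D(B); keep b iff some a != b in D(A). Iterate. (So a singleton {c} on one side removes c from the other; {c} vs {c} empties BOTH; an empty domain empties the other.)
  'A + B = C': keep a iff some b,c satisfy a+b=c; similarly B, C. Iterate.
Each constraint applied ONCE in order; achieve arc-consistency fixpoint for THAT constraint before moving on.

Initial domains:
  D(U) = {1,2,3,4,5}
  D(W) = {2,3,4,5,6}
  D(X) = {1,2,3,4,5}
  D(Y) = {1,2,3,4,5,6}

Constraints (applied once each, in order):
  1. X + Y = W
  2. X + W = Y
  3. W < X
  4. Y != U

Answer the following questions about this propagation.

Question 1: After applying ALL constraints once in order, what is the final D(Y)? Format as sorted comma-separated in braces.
Answer: {3,4,5}

Derivation:
Constraint 1 (X + Y = W) on D(X)={1,2,3,4,5} D(Y)={1,2,3,4,5,6} D(W)={2,3,4,5,6}: Y {1,2,3,4,5,6}->{1,2,3,4,5}
Constraint 2 (X + W = Y) on D(X)={1,2,3,4,5} D(W)={2,3,4,5,6} D(Y)={1,2,3,4,5}: X {1,2,3,4,5}->{1,2,3}; W {2,3,4,5,6}->{2,3,4}; Y {1,2,3,4,5}->{3,4,5}
Constraint 3 (W < X) on D(W)={2,3,4} D(X)={1,2,3}: W {2,3,4}->{2}; X {1,2,3}->{3}
Constraint 4 (Y != U) on D(Y)={3,4,5} D(U)={1,2,3,4,5}: no change
So after all 4 constraints: D(Y) = {3,4,5}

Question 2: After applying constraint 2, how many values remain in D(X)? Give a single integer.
Constraint 1 (X + Y = W) on D(X)={1,2,3,4,5} D(Y)={1,2,3,4,5,6} D(W)={2,3,4,5,6}: Y {1,2,3,4,5,6}->{1,2,3,4,5}
Constraint 2 (X + W = Y) on D(X)={1,2,3,4,5} D(W)={2,3,4,5,6} D(Y)={1,2,3,4,5}: X {1,2,3,4,5}->{1,2,3}; W {2,3,4,5,6}->{2,3,4}; Y {1,2,3,4,5}->{3,4,5}
So after constraint 2: D(X)={1,2,3}, size = 3

Answer: 3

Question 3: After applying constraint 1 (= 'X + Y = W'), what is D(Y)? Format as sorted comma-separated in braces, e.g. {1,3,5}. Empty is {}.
Answer: {1,2,3,4,5}

Derivation:
Constraint 1 (X + Y = W) on D(X)={1,2,3,4,5} D(Y)={1,2,3,4,5,6} D(W)={2,3,4,5,6}: Y {1,2,3,4,5,6}->{1,2,3,4,5}
So after constraint 1: D(Y) = {1,2,3,4,5}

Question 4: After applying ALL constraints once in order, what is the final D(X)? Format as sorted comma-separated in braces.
Answer: {3}

Derivation:
Constraint 1 (X + Y = W) on D(X)={1,2,3,4,5} D(Y)={1,2,3,4,5,6} D(W)={2,3,4,5,6}: Y {1,2,3,4,5,6}->{1,2,3,4,5}
Constraint 2 (X + W = Y) on D(X)={1,2,3,4,5} D(W)={2,3,4,5,6} D(Y)={1,2,3,4,5}: X {1,2,3,4,5}->{1,2,3}; W {2,3,4,5,6}->{2,3,4}; Y {1,2,3,4,5}->{3,4,5}
Constraint 3 (W < X) on D(W)={2,3,4} D(X)={1,2,3}: W {2,3,4}->{2}; X {1,2,3}->{3}
Constraint 4 (Y != U) on D(Y)={3,4,5} D(U)={1,2,3,4,5}: no change
So after all 4 constraints: D(X) = {3}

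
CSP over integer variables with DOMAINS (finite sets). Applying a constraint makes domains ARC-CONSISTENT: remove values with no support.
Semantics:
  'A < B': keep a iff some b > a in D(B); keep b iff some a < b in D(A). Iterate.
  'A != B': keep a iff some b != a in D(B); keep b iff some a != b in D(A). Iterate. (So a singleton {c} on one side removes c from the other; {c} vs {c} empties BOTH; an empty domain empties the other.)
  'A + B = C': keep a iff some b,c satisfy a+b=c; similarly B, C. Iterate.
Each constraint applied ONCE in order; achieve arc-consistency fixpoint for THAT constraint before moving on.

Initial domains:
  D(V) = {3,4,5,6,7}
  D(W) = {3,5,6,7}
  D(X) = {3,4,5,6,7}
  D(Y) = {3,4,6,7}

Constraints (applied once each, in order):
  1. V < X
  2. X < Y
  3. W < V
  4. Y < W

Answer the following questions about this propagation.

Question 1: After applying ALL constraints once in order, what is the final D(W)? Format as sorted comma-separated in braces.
Answer: {}

Derivation:
Constraint 1 (V < X) on D(V)={3,4,5,6,7} D(X)={3,4,5,6,7}: V {3,4,5,6,7}->{3,4,5,6}; X {3,4,5,6,7}->{4,5,6,7}
Constraint 2 (X < Y) on D(X)={4,5,6,7} D(Y)={3,4,6,7}: X {4,5,6,7}->{4,5,6}; Y {3,4,6,7}->{6,7}
Constraint 3 (W < V) on D(W)={3,5,6,7} D(V)={3,4,5,6}: W {3,5,6,7}->{3,5}; V {3,4,5,6}->{4,5,6}
Constraint 4 (Y < W) on D(Y)={6,7} D(W)={3,5}: Y {6,7}->{}; W {3,5}->{}
So after all 4 constraints: D(W) = {}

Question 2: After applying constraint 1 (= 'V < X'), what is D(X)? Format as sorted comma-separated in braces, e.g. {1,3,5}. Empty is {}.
Answer: {4,5,6,7}

Derivation:
Constraint 1 (V < X) on D(V)={3,4,5,6,7} D(X)={3,4,5,6,7}: V {3,4,5,6,7}->{3,4,5,6}; X {3,4,5,6,7}->{4,5,6,7}
So after constraint 1: D(X) = {4,5,6,7}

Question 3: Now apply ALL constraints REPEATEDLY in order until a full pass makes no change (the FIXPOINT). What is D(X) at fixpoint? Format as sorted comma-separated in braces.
pass 0 (initial): D(X)={3,4,5,6,7}
pass 1: V {3,4,5,6,7}->{4,5,6}; W {3,5,6,7}->{}; X {3,4,5,6,7}->{4,5,6}; Y {3,4,6,7}->{}
pass 2: V {4,5,6}->{}; X {4,5,6}->{}
pass 3: no change
Fixpoint after 3 passes: D(X) = {}

Answer: {}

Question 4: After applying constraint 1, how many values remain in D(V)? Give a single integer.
Answer: 4

Derivation:
Constraint 1 (V < X) on D(V)={3,4,5,6,7} D(X)={3,4,5,6,7}: V {3,4,5,6,7}->{3,4,5,6}; X {3,4,5,6,7}->{4,5,6,7}
So after constraint 1: D(V)={3,4,5,6}, size = 4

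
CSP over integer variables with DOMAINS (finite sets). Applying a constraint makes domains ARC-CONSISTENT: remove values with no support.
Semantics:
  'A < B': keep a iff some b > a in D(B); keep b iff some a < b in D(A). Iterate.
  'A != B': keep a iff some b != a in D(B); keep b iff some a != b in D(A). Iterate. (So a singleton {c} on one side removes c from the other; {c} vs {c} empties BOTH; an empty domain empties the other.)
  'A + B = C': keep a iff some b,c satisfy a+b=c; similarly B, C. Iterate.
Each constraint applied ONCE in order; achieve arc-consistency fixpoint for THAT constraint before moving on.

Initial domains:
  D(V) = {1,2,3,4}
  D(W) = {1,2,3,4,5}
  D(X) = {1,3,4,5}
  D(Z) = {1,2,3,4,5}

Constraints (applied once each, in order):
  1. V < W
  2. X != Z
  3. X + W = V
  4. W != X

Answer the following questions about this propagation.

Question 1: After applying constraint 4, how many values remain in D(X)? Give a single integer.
Constraint 1 (V < W) on D(V)={1,2,3,4} D(W)={1,2,3,4,5}: W {1,2,3,4,5}->{2,3,4,5}
Constraint 2 (X != Z) on D(X)={1,3,4,5} D(Z)={1,2,3,4,5}: no change
Constraint 3 (X + W = V) on D(X)={1,3,4,5} D(W)={2,3,4,5} D(V)={1,2,3,4}: X {1,3,4,5}->{1}; W {2,3,4,5}->{2,3}; V {1,2,3,4}->{3,4}
Constraint 4 (W != X) on D(W)={2,3} D(X)={1}: no change
So after constraint 4: D(X)={1}, size = 1

Answer: 1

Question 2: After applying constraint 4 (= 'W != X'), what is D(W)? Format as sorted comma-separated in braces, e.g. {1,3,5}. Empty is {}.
Constraint 1 (V < W) on D(V)={1,2,3,4} D(W)={1,2,3,4,5}: W {1,2,3,4,5}->{2,3,4,5}
Constraint 2 (X != Z) on D(X)={1,3,4,5} D(Z)={1,2,3,4,5}: no change
Constraint 3 (X + W = V) on D(X)={1,3,4,5} D(W)={2,3,4,5} D(V)={1,2,3,4}: X {1,3,4,5}->{1}; W {2,3,4,5}->{2,3}; V {1,2,3,4}->{3,4}
Constraint 4 (W != X) on D(W)={2,3} D(X)={1}: no change
So after constraint 4: D(W) = {2,3}

Answer: {2,3}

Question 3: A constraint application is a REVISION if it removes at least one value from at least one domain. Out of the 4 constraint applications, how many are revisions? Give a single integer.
Answer: 2

Derivation:
Constraint 1 (V < W) on D(V)={1,2,3,4} D(W)={1,2,3,4,5}: W {1,2,3,4,5}->{2,3,4,5} => REVISION
Constraint 2 (X != Z) on D(X)={1,3,4,5} D(Z)={1,2,3,4,5}: no change => not a revision
Constraint 3 (X + W = V) on D(X)={1,3,4,5} D(W)={2,3,4,5} D(V)={1,2,3,4}: X {1,3,4,5}->{1}; W {2,3,4,5}->{2,3}; V {1,2,3,4}->{3,4} => REVISION
Constraint 4 (W != X) on D(W)={2,3} D(X)={1}: no change => not a revision
Total revisions = 2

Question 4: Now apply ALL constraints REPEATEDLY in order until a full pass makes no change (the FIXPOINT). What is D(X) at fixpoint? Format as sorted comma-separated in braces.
pass 0 (initial): D(X)={1,3,4,5}
pass 1: V {1,2,3,4}->{3,4}; W {1,2,3,4,5}->{2,3}; X {1,3,4,5}->{1}
pass 2: V {3,4}->{}; W {2,3}->{}; X {1}->{}; Z {1,2,3,4,5}->{2,3,4,5}
pass 3: Z {2,3,4,5}->{}
pass 4: no change
Fixpoint after 4 passes: D(X) = {}

Answer: {}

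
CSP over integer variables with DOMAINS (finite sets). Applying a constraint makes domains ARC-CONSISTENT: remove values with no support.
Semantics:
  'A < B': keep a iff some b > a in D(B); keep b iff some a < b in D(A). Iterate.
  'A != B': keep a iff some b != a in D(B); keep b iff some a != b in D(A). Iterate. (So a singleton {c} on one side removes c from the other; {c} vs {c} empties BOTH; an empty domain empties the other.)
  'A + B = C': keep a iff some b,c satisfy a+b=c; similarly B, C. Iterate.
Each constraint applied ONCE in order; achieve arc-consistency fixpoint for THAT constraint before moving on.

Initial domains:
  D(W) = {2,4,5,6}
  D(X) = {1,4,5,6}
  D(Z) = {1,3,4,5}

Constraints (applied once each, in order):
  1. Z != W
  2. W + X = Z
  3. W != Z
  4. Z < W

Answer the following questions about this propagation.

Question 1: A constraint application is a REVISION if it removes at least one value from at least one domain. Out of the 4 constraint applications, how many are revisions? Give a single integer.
Constraint 1 (Z != W) on D(Z)={1,3,4,5} D(W)={2,4,5,6}: no change => not a revision
Constraint 2 (W + X = Z) on D(W)={2,4,5,6} D(X)={1,4,5,6} D(Z)={1,3,4,5}: W {2,4,5,6}->{2,4}; X {1,4,5,6}->{1}; Z {1,3,4,5}->{3,5} => REVISION
Constraint 3 (W != Z) on D(W)={2,4} D(Z)={3,5}: no change => not a revision
Constraint 4 (Z < W) on D(Z)={3,5} D(W)={2,4}: Z {3,5}->{3}; W {2,4}->{4} => REVISION
Total revisions = 2

Answer: 2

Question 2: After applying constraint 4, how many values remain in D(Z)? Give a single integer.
Constraint 1 (Z != W) on D(Z)={1,3,4,5} D(W)={2,4,5,6}: no change
Constraint 2 (W + X = Z) on D(W)={2,4,5,6} D(X)={1,4,5,6} D(Z)={1,3,4,5}: W {2,4,5,6}->{2,4}; X {1,4,5,6}->{1}; Z {1,3,4,5}->{3,5}
Constraint 3 (W != Z) on D(W)={2,4} D(Z)={3,5}: no change
Constraint 4 (Z < W) on D(Z)={3,5} D(W)={2,4}: Z {3,5}->{3}; W {2,4}->{4}
So after constraint 4: D(Z)={3}, size = 1

Answer: 1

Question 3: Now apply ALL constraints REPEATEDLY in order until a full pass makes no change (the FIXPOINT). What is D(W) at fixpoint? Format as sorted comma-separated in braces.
pass 0 (initial): D(W)={2,4,5,6}
pass 1: W {2,4,5,6}->{4}; X {1,4,5,6}->{1}; Z {1,3,4,5}->{3}
pass 2: W {4}->{}; X {1}->{}; Z {3}->{}
pass 3: no change
Fixpoint after 3 passes: D(W) = {}

Answer: {}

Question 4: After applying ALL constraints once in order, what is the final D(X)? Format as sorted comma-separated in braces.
Answer: {1}

Derivation:
Constraint 1 (Z != W) on D(Z)={1,3,4,5} D(W)={2,4,5,6}: no change
Constraint 2 (W + X = Z) on D(W)={2,4,5,6} D(X)={1,4,5,6} D(Z)={1,3,4,5}: W {2,4,5,6}->{2,4}; X {1,4,5,6}->{1}; Z {1,3,4,5}->{3,5}
Constraint 3 (W != Z) on D(W)={2,4} D(Z)={3,5}: no change
Constraint 4 (Z < W) on D(Z)={3,5} D(W)={2,4}: Z {3,5}->{3}; W {2,4}->{4}
So after all 4 constraints: D(X) = {1}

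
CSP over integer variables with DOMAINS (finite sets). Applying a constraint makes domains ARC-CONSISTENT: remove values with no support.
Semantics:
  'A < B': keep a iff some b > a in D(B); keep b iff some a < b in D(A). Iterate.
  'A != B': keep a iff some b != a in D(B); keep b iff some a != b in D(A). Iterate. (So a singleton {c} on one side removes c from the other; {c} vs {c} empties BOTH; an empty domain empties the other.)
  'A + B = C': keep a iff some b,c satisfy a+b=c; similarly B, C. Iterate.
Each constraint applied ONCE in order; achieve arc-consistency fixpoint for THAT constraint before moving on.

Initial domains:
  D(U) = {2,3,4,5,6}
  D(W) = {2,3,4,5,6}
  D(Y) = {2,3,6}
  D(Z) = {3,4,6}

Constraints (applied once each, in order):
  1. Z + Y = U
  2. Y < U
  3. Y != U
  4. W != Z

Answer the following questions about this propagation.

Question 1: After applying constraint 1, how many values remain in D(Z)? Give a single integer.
Answer: 2

Derivation:
Constraint 1 (Z + Y = U) on D(Z)={3,4,6} D(Y)={2,3,6} D(U)={2,3,4,5,6}: Z {3,4,6}->{3,4}; Y {2,3,6}->{2,3}; U {2,3,4,5,6}->{5,6}
So after constraint 1: D(Z)={3,4}, size = 2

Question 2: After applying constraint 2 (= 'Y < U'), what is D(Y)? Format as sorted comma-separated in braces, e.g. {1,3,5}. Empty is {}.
Answer: {2,3}

Derivation:
Constraint 1 (Z + Y = U) on D(Z)={3,4,6} D(Y)={2,3,6} D(U)={2,3,4,5,6}: Z {3,4,6}->{3,4}; Y {2,3,6}->{2,3}; U {2,3,4,5,6}->{5,6}
Constraint 2 (Y < U) on D(Y)={2,3} D(U)={5,6}: no change
So after constraint 2: D(Y) = {2,3}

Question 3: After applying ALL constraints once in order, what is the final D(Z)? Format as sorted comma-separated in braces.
Constraint 1 (Z + Y = U) on D(Z)={3,4,6} D(Y)={2,3,6} D(U)={2,3,4,5,6}: Z {3,4,6}->{3,4}; Y {2,3,6}->{2,3}; U {2,3,4,5,6}->{5,6}
Constraint 2 (Y < U) on D(Y)={2,3} D(U)={5,6}: no change
Constraint 3 (Y != U) on D(Y)={2,3} D(U)={5,6}: no change
Constraint 4 (W != Z) on D(W)={2,3,4,5,6} D(Z)={3,4}: no change
So after all 4 constraints: D(Z) = {3,4}

Answer: {3,4}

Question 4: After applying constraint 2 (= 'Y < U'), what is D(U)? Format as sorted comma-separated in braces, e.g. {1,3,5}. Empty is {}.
Answer: {5,6}

Derivation:
Constraint 1 (Z + Y = U) on D(Z)={3,4,6} D(Y)={2,3,6} D(U)={2,3,4,5,6}: Z {3,4,6}->{3,4}; Y {2,3,6}->{2,3}; U {2,3,4,5,6}->{5,6}
Constraint 2 (Y < U) on D(Y)={2,3} D(U)={5,6}: no change
So after constraint 2: D(U) = {5,6}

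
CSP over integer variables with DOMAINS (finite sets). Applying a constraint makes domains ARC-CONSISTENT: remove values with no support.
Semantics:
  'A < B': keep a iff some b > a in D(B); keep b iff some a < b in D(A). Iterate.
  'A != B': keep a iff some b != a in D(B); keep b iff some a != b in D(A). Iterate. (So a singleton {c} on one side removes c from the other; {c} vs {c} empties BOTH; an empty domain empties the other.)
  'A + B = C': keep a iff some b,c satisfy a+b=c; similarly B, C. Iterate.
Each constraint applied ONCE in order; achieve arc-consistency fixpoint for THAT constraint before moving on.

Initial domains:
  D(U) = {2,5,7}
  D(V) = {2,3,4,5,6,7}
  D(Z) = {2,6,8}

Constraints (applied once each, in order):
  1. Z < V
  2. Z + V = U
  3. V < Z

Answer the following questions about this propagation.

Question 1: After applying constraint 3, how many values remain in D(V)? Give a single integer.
Answer: 0

Derivation:
Constraint 1 (Z < V) on D(Z)={2,6,8} D(V)={2,3,4,5,6,7}: Z {2,6,8}->{2,6}; V {2,3,4,5,6,7}->{3,4,5,6,7}
Constraint 2 (Z + V = U) on D(Z)={2,6} D(V)={3,4,5,6,7} D(U)={2,5,7}: Z {2,6}->{2}; V {3,4,5,6,7}->{3,5}; U {2,5,7}->{5,7}
Constraint 3 (V < Z) on D(V)={3,5} D(Z)={2}: V {3,5}->{}; Z {2}->{}
So after constraint 3: D(V)={}, size = 0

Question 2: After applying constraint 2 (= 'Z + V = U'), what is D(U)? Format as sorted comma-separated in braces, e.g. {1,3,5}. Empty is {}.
Answer: {5,7}

Derivation:
Constraint 1 (Z < V) on D(Z)={2,6,8} D(V)={2,3,4,5,6,7}: Z {2,6,8}->{2,6}; V {2,3,4,5,6,7}->{3,4,5,6,7}
Constraint 2 (Z + V = U) on D(Z)={2,6} D(V)={3,4,5,6,7} D(U)={2,5,7}: Z {2,6}->{2}; V {3,4,5,6,7}->{3,5}; U {2,5,7}->{5,7}
So after constraint 2: D(U) = {5,7}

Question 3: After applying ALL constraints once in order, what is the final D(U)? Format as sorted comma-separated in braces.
Constraint 1 (Z < V) on D(Z)={2,6,8} D(V)={2,3,4,5,6,7}: Z {2,6,8}->{2,6}; V {2,3,4,5,6,7}->{3,4,5,6,7}
Constraint 2 (Z + V = U) on D(Z)={2,6} D(V)={3,4,5,6,7} D(U)={2,5,7}: Z {2,6}->{2}; V {3,4,5,6,7}->{3,5}; U {2,5,7}->{5,7}
Constraint 3 (V < Z) on D(V)={3,5} D(Z)={2}: V {3,5}->{}; Z {2}->{}
So after all 3 constraints: D(U) = {5,7}

Answer: {5,7}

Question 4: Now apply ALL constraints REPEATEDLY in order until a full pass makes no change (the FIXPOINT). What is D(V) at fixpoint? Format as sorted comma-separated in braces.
pass 0 (initial): D(V)={2,3,4,5,6,7}
pass 1: U {2,5,7}->{5,7}; V {2,3,4,5,6,7}->{}; Z {2,6,8}->{}
pass 2: U {5,7}->{}
pass 3: no change
Fixpoint after 3 passes: D(V) = {}

Answer: {}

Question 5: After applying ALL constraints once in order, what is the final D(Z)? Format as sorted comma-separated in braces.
Constraint 1 (Z < V) on D(Z)={2,6,8} D(V)={2,3,4,5,6,7}: Z {2,6,8}->{2,6}; V {2,3,4,5,6,7}->{3,4,5,6,7}
Constraint 2 (Z + V = U) on D(Z)={2,6} D(V)={3,4,5,6,7} D(U)={2,5,7}: Z {2,6}->{2}; V {3,4,5,6,7}->{3,5}; U {2,5,7}->{5,7}
Constraint 3 (V < Z) on D(V)={3,5} D(Z)={2}: V {3,5}->{}; Z {2}->{}
So after all 3 constraints: D(Z) = {}

Answer: {}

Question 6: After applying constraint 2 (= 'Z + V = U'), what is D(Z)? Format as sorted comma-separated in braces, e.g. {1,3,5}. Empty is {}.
Constraint 1 (Z < V) on D(Z)={2,6,8} D(V)={2,3,4,5,6,7}: Z {2,6,8}->{2,6}; V {2,3,4,5,6,7}->{3,4,5,6,7}
Constraint 2 (Z + V = U) on D(Z)={2,6} D(V)={3,4,5,6,7} D(U)={2,5,7}: Z {2,6}->{2}; V {3,4,5,6,7}->{3,5}; U {2,5,7}->{5,7}
So after constraint 2: D(Z) = {2}

Answer: {2}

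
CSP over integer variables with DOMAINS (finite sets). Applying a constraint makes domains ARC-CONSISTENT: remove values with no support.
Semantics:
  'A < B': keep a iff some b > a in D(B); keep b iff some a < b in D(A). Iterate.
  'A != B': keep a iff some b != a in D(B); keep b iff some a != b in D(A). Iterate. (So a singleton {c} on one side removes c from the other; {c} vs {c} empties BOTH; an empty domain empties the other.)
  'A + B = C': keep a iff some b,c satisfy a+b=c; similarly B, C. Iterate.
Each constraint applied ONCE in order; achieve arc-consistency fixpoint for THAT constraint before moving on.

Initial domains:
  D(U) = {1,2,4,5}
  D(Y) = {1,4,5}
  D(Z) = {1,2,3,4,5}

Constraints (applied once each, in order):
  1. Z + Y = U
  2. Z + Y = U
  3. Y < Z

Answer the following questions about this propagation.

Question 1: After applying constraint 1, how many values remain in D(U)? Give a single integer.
Constraint 1 (Z + Y = U) on D(Z)={1,2,3,4,5} D(Y)={1,4,5} D(U)={1,2,4,5}: Z {1,2,3,4,5}->{1,3,4}; Y {1,4,5}->{1,4}; U {1,2,4,5}->{2,4,5}
So after constraint 1: D(U)={2,4,5}, size = 3

Answer: 3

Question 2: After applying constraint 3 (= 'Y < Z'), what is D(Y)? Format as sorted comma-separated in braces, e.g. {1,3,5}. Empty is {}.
Answer: {1}

Derivation:
Constraint 1 (Z + Y = U) on D(Z)={1,2,3,4,5} D(Y)={1,4,5} D(U)={1,2,4,5}: Z {1,2,3,4,5}->{1,3,4}; Y {1,4,5}->{1,4}; U {1,2,4,5}->{2,4,5}
Constraint 2 (Z + Y = U) on D(Z)={1,3,4} D(Y)={1,4} D(U)={2,4,5}: no change
Constraint 3 (Y < Z) on D(Y)={1,4} D(Z)={1,3,4}: Y {1,4}->{1}; Z {1,3,4}->{3,4}
So after constraint 3: D(Y) = {1}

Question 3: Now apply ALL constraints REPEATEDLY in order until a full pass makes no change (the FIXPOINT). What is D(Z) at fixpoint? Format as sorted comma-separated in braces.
Answer: {3,4}

Derivation:
pass 0 (initial): D(Z)={1,2,3,4,5}
pass 1: U {1,2,4,5}->{2,4,5}; Y {1,4,5}->{1}; Z {1,2,3,4,5}->{3,4}
pass 2: U {2,4,5}->{4,5}
pass 3: no change
Fixpoint after 3 passes: D(Z) = {3,4}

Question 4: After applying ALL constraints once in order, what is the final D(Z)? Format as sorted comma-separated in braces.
Constraint 1 (Z + Y = U) on D(Z)={1,2,3,4,5} D(Y)={1,4,5} D(U)={1,2,4,5}: Z {1,2,3,4,5}->{1,3,4}; Y {1,4,5}->{1,4}; U {1,2,4,5}->{2,4,5}
Constraint 2 (Z + Y = U) on D(Z)={1,3,4} D(Y)={1,4} D(U)={2,4,5}: no change
Constraint 3 (Y < Z) on D(Y)={1,4} D(Z)={1,3,4}: Y {1,4}->{1}; Z {1,3,4}->{3,4}
So after all 3 constraints: D(Z) = {3,4}

Answer: {3,4}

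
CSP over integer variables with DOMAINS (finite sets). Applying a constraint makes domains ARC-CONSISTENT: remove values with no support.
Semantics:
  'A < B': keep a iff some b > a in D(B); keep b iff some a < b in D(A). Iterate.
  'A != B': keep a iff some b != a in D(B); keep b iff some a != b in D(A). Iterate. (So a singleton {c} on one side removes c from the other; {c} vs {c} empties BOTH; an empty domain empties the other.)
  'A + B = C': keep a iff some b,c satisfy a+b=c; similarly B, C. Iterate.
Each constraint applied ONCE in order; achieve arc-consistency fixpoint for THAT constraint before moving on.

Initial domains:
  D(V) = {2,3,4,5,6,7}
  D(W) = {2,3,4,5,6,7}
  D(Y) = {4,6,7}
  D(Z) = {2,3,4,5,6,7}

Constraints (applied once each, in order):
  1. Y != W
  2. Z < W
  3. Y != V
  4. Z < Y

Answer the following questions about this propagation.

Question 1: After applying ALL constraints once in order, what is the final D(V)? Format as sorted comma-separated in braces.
Constraint 1 (Y != W) on D(Y)={4,6,7} D(W)={2,3,4,5,6,7}: no change
Constraint 2 (Z < W) on D(Z)={2,3,4,5,6,7} D(W)={2,3,4,5,6,7}: Z {2,3,4,5,6,7}->{2,3,4,5,6}; W {2,3,4,5,6,7}->{3,4,5,6,7}
Constraint 3 (Y != V) on D(Y)={4,6,7} D(V)={2,3,4,5,6,7}: no change
Constraint 4 (Z < Y) on D(Z)={2,3,4,5,6} D(Y)={4,6,7}: no change
So after all 4 constraints: D(V) = {2,3,4,5,6,7}

Answer: {2,3,4,5,6,7}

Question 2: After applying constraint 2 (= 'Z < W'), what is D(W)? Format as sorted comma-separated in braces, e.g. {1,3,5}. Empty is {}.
Answer: {3,4,5,6,7}

Derivation:
Constraint 1 (Y != W) on D(Y)={4,6,7} D(W)={2,3,4,5,6,7}: no change
Constraint 2 (Z < W) on D(Z)={2,3,4,5,6,7} D(W)={2,3,4,5,6,7}: Z {2,3,4,5,6,7}->{2,3,4,5,6}; W {2,3,4,5,6,7}->{3,4,5,6,7}
So after constraint 2: D(W) = {3,4,5,6,7}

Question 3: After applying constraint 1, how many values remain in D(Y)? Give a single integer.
Answer: 3

Derivation:
Constraint 1 (Y != W) on D(Y)={4,6,7} D(W)={2,3,4,5,6,7}: no change
So after constraint 1: D(Y)={4,6,7}, size = 3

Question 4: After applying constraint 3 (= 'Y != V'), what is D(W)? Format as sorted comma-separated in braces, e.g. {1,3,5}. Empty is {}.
Answer: {3,4,5,6,7}

Derivation:
Constraint 1 (Y != W) on D(Y)={4,6,7} D(W)={2,3,4,5,6,7}: no change
Constraint 2 (Z < W) on D(Z)={2,3,4,5,6,7} D(W)={2,3,4,5,6,7}: Z {2,3,4,5,6,7}->{2,3,4,5,6}; W {2,3,4,5,6,7}->{3,4,5,6,7}
Constraint 3 (Y != V) on D(Y)={4,6,7} D(V)={2,3,4,5,6,7}: no change
So after constraint 3: D(W) = {3,4,5,6,7}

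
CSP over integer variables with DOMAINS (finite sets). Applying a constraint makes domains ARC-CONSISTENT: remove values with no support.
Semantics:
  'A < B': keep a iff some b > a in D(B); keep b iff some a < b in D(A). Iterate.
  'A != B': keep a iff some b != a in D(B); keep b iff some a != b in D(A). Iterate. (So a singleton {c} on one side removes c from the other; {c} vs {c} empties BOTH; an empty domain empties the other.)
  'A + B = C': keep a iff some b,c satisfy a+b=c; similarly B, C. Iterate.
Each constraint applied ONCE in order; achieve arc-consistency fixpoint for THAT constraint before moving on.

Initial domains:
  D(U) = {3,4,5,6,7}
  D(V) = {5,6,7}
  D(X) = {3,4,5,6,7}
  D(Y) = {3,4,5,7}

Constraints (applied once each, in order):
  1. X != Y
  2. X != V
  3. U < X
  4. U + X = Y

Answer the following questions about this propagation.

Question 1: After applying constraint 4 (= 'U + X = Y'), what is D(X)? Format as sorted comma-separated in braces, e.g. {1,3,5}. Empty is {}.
Answer: {4}

Derivation:
Constraint 1 (X != Y) on D(X)={3,4,5,6,7} D(Y)={3,4,5,7}: no change
Constraint 2 (X != V) on D(X)={3,4,5,6,7} D(V)={5,6,7}: no change
Constraint 3 (U < X) on D(U)={3,4,5,6,7} D(X)={3,4,5,6,7}: U {3,4,5,6,7}->{3,4,5,6}; X {3,4,5,6,7}->{4,5,6,7}
Constraint 4 (U + X = Y) on D(U)={3,4,5,6} D(X)={4,5,6,7} D(Y)={3,4,5,7}: U {3,4,5,6}->{3}; X {4,5,6,7}->{4}; Y {3,4,5,7}->{7}
So after constraint 4: D(X) = {4}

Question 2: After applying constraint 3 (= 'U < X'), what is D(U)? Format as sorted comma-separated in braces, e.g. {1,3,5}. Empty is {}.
Answer: {3,4,5,6}

Derivation:
Constraint 1 (X != Y) on D(X)={3,4,5,6,7} D(Y)={3,4,5,7}: no change
Constraint 2 (X != V) on D(X)={3,4,5,6,7} D(V)={5,6,7}: no change
Constraint 3 (U < X) on D(U)={3,4,5,6,7} D(X)={3,4,5,6,7}: U {3,4,5,6,7}->{3,4,5,6}; X {3,4,5,6,7}->{4,5,6,7}
So after constraint 3: D(U) = {3,4,5,6}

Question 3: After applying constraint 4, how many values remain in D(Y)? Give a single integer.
Constraint 1 (X != Y) on D(X)={3,4,5,6,7} D(Y)={3,4,5,7}: no change
Constraint 2 (X != V) on D(X)={3,4,5,6,7} D(V)={5,6,7}: no change
Constraint 3 (U < X) on D(U)={3,4,5,6,7} D(X)={3,4,5,6,7}: U {3,4,5,6,7}->{3,4,5,6}; X {3,4,5,6,7}->{4,5,6,7}
Constraint 4 (U + X = Y) on D(U)={3,4,5,6} D(X)={4,5,6,7} D(Y)={3,4,5,7}: U {3,4,5,6}->{3}; X {4,5,6,7}->{4}; Y {3,4,5,7}->{7}
So after constraint 4: D(Y)={7}, size = 1

Answer: 1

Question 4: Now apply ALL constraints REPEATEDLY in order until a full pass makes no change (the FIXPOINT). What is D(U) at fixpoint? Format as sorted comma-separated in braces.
Answer: {3}

Derivation:
pass 0 (initial): D(U)={3,4,5,6,7}
pass 1: U {3,4,5,6,7}->{3}; X {3,4,5,6,7}->{4}; Y {3,4,5,7}->{7}
pass 2: no change
Fixpoint after 2 passes: D(U) = {3}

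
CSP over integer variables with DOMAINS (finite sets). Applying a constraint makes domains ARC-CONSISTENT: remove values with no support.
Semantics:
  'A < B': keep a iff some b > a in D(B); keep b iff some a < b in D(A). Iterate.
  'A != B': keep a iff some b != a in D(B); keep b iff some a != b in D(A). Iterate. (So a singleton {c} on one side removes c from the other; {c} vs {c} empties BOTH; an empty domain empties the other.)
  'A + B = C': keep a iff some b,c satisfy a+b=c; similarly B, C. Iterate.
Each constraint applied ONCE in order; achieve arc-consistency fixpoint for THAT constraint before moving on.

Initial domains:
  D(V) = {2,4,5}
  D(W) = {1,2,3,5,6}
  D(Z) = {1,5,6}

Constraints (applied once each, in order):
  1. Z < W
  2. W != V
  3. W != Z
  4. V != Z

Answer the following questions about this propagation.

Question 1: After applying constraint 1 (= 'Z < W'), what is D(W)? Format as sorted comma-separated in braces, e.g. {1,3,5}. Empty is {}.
Answer: {2,3,5,6}

Derivation:
Constraint 1 (Z < W) on D(Z)={1,5,6} D(W)={1,2,3,5,6}: Z {1,5,6}->{1,5}; W {1,2,3,5,6}->{2,3,5,6}
So after constraint 1: D(W) = {2,3,5,6}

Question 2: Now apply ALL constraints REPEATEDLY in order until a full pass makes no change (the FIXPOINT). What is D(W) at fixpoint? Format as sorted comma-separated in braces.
pass 0 (initial): D(W)={1,2,3,5,6}
pass 1: W {1,2,3,5,6}->{2,3,5,6}; Z {1,5,6}->{1,5}
pass 2: no change
Fixpoint after 2 passes: D(W) = {2,3,5,6}

Answer: {2,3,5,6}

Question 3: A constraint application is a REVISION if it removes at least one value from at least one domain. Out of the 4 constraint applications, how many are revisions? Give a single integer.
Constraint 1 (Z < W) on D(Z)={1,5,6} D(W)={1,2,3,5,6}: Z {1,5,6}->{1,5}; W {1,2,3,5,6}->{2,3,5,6} => REVISION
Constraint 2 (W != V) on D(W)={2,3,5,6} D(V)={2,4,5}: no change => not a revision
Constraint 3 (W != Z) on D(W)={2,3,5,6} D(Z)={1,5}: no change => not a revision
Constraint 4 (V != Z) on D(V)={2,4,5} D(Z)={1,5}: no change => not a revision
Total revisions = 1

Answer: 1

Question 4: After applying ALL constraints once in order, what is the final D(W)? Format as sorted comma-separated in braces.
Answer: {2,3,5,6}

Derivation:
Constraint 1 (Z < W) on D(Z)={1,5,6} D(W)={1,2,3,5,6}: Z {1,5,6}->{1,5}; W {1,2,3,5,6}->{2,3,5,6}
Constraint 2 (W != V) on D(W)={2,3,5,6} D(V)={2,4,5}: no change
Constraint 3 (W != Z) on D(W)={2,3,5,6} D(Z)={1,5}: no change
Constraint 4 (V != Z) on D(V)={2,4,5} D(Z)={1,5}: no change
So after all 4 constraints: D(W) = {2,3,5,6}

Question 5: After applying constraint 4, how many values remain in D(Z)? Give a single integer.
Constraint 1 (Z < W) on D(Z)={1,5,6} D(W)={1,2,3,5,6}: Z {1,5,6}->{1,5}; W {1,2,3,5,6}->{2,3,5,6}
Constraint 2 (W != V) on D(W)={2,3,5,6} D(V)={2,4,5}: no change
Constraint 3 (W != Z) on D(W)={2,3,5,6} D(Z)={1,5}: no change
Constraint 4 (V != Z) on D(V)={2,4,5} D(Z)={1,5}: no change
So after constraint 4: D(Z)={1,5}, size = 2

Answer: 2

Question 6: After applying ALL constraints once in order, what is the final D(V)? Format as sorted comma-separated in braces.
Answer: {2,4,5}

Derivation:
Constraint 1 (Z < W) on D(Z)={1,5,6} D(W)={1,2,3,5,6}: Z {1,5,6}->{1,5}; W {1,2,3,5,6}->{2,3,5,6}
Constraint 2 (W != V) on D(W)={2,3,5,6} D(V)={2,4,5}: no change
Constraint 3 (W != Z) on D(W)={2,3,5,6} D(Z)={1,5}: no change
Constraint 4 (V != Z) on D(V)={2,4,5} D(Z)={1,5}: no change
So after all 4 constraints: D(V) = {2,4,5}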